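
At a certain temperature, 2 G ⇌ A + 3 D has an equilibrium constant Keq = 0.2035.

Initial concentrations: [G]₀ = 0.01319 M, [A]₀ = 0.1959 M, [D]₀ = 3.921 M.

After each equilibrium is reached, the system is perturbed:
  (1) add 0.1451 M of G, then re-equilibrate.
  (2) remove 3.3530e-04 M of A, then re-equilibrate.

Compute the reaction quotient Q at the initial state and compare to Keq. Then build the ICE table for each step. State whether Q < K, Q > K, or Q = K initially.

Q₀ = 6.7879e+04 vs Keq = 0.2035 ⇒ Q>K, reverse
Step 1:
                  G         A         D
  Initial   0.01319    0.1959     3.921
  Change       0.39    -0.195    -0.585
  Equil      0.4032 8.9116e-04     3.336
  solve Keq expr → x = -0.195; check Q = 0.2035
Then add 0.1451 M of G.
Step 2:
                  G         A         D
  Initial    0.5483 8.9116e-04     3.336
  Change  -0.001489 7.4457e-04  0.002234
  Equil      0.5468  0.001636     3.338
  solve Keq expr → x = 7.4457e-04; check Q = 0.2035
Then remove 3.3530e-04 M of A.
Step 3:
                  G         A         D
  Initial    0.5468    0.0013     3.338
  Change  -6.5981e-04 3.2990e-04 9.8971e-04
  Equil      0.5462   0.00163     3.339
  solve Keq expr → x = 3.2990e-04; check Q = 0.2035

Q₀ = 6.7879e+04; Q > K (proceeds reverse)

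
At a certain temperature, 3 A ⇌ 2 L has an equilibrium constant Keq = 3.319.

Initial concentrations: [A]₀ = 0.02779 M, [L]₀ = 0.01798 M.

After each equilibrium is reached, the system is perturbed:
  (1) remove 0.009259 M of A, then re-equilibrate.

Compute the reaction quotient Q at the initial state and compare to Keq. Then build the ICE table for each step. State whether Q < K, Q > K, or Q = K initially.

Q₀ = 15.06; Q > K (proceeds reverse)

Q₀ = 15.06 vs Keq = 3.319 ⇒ Q>K, reverse
Step 1:
                    A           L
  Initial     0.02779     0.01798
  Change     0.008263   -0.005509
  Equil       0.03605     0.01247
  solve Keq expr → x = -0.002754; check Q = 3.319
Then remove 0.009259 M of A.
Step 2:
                    A           L
  Initial     0.02679     0.01247
  Change     0.003965   -0.002643
  Equil       0.03076    0.009828
  solve Keq expr → x = -0.001322; check Q = 3.319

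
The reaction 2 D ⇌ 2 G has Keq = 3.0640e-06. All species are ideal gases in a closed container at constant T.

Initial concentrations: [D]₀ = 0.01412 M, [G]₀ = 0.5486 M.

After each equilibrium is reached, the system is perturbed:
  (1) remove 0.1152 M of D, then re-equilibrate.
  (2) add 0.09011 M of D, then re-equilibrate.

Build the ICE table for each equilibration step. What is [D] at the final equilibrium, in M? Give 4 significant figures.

[D]_eq = 0.5367 M

Q₀ = 1510 vs Keq = 3.0640e-06 ⇒ Q>K, reverse
Step 1:
                   D          G
  Initial    0.01412     0.5486
  Change      0.5476    -0.5476
  Equil       0.5617 9.8328e-04
  solve Keq expr → x = -0.2738; check Q = 3.0640e-06
Then remove 0.1152 M of D.
Step 2:
                   D          G
  Initial     0.4465 9.8328e-04
  Change  2.0130e-04 -2.0130e-04
  Equil       0.4467 7.8198e-04
  solve Keq expr → x = -1.0065e-04; check Q = 3.0640e-06
Then add 0.09011 M of D.
Step 3:
                   D          G
  Initial     0.5368 7.8198e-04
  Change  -1.5746e-04 1.5746e-04
  Equil       0.5367 9.3944e-04
  solve Keq expr → x = 7.8728e-05; check Q = 3.0640e-06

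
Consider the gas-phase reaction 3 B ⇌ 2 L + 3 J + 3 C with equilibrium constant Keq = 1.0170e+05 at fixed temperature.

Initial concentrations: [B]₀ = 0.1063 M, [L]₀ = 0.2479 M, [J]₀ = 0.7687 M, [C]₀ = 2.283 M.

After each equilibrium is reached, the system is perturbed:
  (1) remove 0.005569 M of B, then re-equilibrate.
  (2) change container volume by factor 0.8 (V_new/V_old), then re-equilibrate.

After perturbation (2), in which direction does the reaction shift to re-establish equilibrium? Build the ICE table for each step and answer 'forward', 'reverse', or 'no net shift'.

Direction: reverse

Q₀ = 276.5 vs Keq = 1.0170e+05 ⇒ Q<K, forward
Step 1:
                   B          L          J          C
  I           0.1063     0.2479     0.7687      2.283
  C          -0.0866    0.05773     0.0866     0.0866
  E           0.0197     0.3056     0.8553       2.37
  solve Keq expr → x = 0.02887; check Q = 1.0170e+05
Then remove 0.005569 M of B.
Step 2:
                   B          L          J          C
  I          0.01413     0.3056     0.8553       2.37
  C         0.005255  -0.003503  -0.005255  -0.005255
  E          0.01939     0.3021       0.85      2.364
  solve Keq expr → x = -0.001752; check Q = 1.0170e+05
Then change container volume by factor 0.8 (V_new/V_old).
Step 3:
                   B          L          J          C
  I          0.02423     0.3777      1.063      2.955
  C          0.01005  -0.006703   -0.01005   -0.01005
  E          0.03429      0.371      1.053      2.945
  solve Keq expr → x = -0.003351; check Q = 1.0170e+05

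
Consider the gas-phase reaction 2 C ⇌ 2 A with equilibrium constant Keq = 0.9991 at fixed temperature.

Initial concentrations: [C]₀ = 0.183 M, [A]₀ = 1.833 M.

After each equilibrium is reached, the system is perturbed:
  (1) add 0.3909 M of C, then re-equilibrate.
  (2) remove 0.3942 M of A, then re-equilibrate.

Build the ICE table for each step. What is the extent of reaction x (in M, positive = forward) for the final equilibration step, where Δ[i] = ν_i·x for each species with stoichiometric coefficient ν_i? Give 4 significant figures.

x = 0.09857 M

Q₀ = 100.3 vs Keq = 0.9991 ⇒ Q>K, reverse
Step 1:
                  C         A
  init        0.183     1.833
  Δ          0.8252   -0.8252
  eq          1.008     1.008
  solve Keq expr → x = -0.4126; check Q = 0.9991
Then add 0.3909 M of C.
Step 2:
                  C         A
  init        1.399     1.008
  Δ         -0.1954    0.1954
  eq          1.204     1.203
  solve Keq expr → x = 0.0977; check Q = 0.9991
Then remove 0.3942 M of A.
Step 3:
                  C         A
  init        1.204     0.809
  Δ         -0.1971    0.1971
  eq          1.007     1.006
  solve Keq expr → x = 0.09857; check Q = 0.9991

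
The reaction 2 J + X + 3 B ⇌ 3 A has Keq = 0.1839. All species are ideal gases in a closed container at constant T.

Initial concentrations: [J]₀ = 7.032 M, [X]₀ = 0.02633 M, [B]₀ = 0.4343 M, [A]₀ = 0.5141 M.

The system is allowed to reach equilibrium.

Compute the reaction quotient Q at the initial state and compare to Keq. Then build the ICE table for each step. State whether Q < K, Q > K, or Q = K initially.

Q₀ = 1.274 vs Keq = 0.1839 ⇒ Q>K, reverse
Step 1:
                  J         X         B         A
  I           7.032   0.02633    0.4343    0.5141
  C         0.06055   0.03028   0.09083  -0.09083
  E           7.093   0.05661    0.5251    0.4233
  solve Keq expr → x = -0.03028; check Q = 0.1839

Q₀ = 1.274; Q > K (proceeds reverse)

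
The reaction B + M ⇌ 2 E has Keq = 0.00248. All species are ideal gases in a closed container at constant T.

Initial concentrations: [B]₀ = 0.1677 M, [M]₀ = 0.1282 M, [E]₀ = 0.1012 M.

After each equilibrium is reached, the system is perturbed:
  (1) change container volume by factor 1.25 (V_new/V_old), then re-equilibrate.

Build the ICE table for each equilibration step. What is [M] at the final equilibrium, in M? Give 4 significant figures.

[M]_eq = 0.1392 M

Q₀ = 0.4764 vs Keq = 0.00248 ⇒ Q>K, reverse
Step 1:
                   B          M          E
  Initial     0.1677     0.1282     0.1012
  Change      0.0458     0.0458    -0.0916
  Equil       0.2135      0.174   0.009598
  solve Keq expr → x = -0.0458; check Q = 0.00248
Then change container volume by factor 1.25 (V_new/V_old).
Step 2:
                   B          M          E
  Initial     0.1708     0.1392   0.007679
  Change           0          0          0
  Equil       0.1708     0.1392   0.007679
  solve Keq expr → x = 0; check Q = 0.00248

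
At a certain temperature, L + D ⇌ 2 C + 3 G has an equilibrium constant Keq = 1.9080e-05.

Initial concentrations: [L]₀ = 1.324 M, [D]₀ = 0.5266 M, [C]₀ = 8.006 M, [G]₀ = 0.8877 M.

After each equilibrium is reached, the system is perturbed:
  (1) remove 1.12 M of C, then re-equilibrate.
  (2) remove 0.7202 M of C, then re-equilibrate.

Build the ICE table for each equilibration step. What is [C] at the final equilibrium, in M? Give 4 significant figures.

[C]_eq = 5.58 M

Q₀ = 64.31 vs Keq = 1.9080e-05 ⇒ Q>K, reverse
Step 1:
                   L          D          C          G
  init         1.324     0.5266      8.006     0.8877
  Δ           0.2933     0.2933    -0.5867      -0.88
  eq           1.617     0.8199      7.419   0.007717
  solve Keq expr → x = -0.2933; check Q = 1.9080e-05
Then remove 1.12 M of C.
Step 2:
                   L          D          C          G
  init         1.617     0.8199      6.299   0.007717
  Δ       -2.9583e-04 -2.9583e-04 5.9166e-04 8.8749e-04
  eq           1.617     0.8196        6.3   0.008605
  solve Keq expr → x = 2.9583e-04; check Q = 1.9080e-05
Then remove 0.7202 M of C.
Step 3:
                   L          D          C          G
  init         1.617     0.8196       5.58   0.008605
  Δ       -2.4115e-04 -2.4115e-04 4.8230e-04 7.2346e-04
  eq           1.617     0.8194       5.58   0.009328
  solve Keq expr → x = 2.4115e-04; check Q = 1.9080e-05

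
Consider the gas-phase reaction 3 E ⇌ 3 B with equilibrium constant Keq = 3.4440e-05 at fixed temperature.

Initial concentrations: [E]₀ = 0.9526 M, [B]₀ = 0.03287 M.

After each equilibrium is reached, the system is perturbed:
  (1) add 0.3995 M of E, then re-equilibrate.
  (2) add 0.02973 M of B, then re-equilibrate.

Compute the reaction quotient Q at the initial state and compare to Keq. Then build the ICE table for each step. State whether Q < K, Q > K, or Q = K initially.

Q₀ = 4.1083e-05; Q > K (proceeds reverse)

Q₀ = 4.1083e-05 vs Keq = 3.4440e-05 ⇒ Q>K, reverse
Step 1:
                  E         B
  init       0.9526   0.03287
  Δ        0.001818 -0.001818
  eq         0.9544   0.03105
  solve Keq expr → x = -6.0592e-04; check Q = 3.4440e-05
Then add 0.3995 M of E.
Step 2:
                  E         B
  init        1.354   0.03105
  Δ        -0.01259   0.01259
  eq          1.341   0.04364
  solve Keq expr → x = 0.004196; check Q = 3.4440e-05
Then add 0.02973 M of B.
Step 3:
                  E         B
  init        1.341   0.07337
  Δ         0.02879  -0.02879
  eq           1.37   0.04458
  solve Keq expr → x = -0.009598; check Q = 3.4440e-05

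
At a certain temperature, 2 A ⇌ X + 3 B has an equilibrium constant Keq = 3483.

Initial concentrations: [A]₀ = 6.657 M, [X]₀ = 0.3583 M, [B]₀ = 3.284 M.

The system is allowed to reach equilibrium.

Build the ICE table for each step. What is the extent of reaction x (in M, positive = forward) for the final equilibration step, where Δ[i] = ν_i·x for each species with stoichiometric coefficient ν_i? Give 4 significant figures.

Q₀ = 0.2864 vs Keq = 3483 ⇒ Q<K, forward
Step 1:
                  A         X         B
  Initial     6.657    0.3583     3.284
  Change      -5.49     2.745     8.235
  Equil       1.167     3.103     11.52
  solve Keq expr → x = 2.745; check Q = 3483

x = 2.745 M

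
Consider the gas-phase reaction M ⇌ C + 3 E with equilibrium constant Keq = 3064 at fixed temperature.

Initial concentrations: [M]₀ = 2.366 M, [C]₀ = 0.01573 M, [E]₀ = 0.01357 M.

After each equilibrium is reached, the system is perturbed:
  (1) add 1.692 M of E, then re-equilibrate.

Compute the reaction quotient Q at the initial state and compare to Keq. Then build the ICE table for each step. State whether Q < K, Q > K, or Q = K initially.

Q₀ = 1.6613e-08; Q < K (proceeds forward)

Q₀ = 1.6613e-08 vs Keq = 3064 ⇒ Q<K, forward
Step 1:
                  M         C         E
  Initial     2.366   0.01573   0.01357
  Change     -2.169     2.169     6.506
  Equil      0.1975     2.184     6.519
  solve Keq expr → x = 2.169; check Q = 3064
Then add 1.692 M of E.
Step 2:
                  M         C         E
  Initial    0.1975     2.184     8.211
  Change     0.1256   -0.1256   -0.3767
  Equil      0.3231     2.059     7.834
  solve Keq expr → x = -0.1256; check Q = 3064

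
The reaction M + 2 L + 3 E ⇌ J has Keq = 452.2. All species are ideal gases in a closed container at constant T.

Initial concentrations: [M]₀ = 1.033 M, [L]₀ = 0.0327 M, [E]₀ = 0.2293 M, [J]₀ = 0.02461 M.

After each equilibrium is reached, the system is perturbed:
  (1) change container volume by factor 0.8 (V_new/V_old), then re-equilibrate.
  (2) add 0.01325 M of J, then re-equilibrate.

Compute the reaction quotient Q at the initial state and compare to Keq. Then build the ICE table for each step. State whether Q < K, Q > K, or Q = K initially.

Q₀ = 1848 vs Keq = 452.2 ⇒ Q>K, reverse
Step 1:
                  M         L         E         J
  Initial     1.033    0.0327    0.2293   0.02461
  Change   0.007506   0.01501   0.02252 -0.007506
  Equil       1.041   0.04771    0.2518    0.0171
  solve Keq expr → x = -0.007506; check Q = 452.2
Then change container volume by factor 0.8 (V_new/V_old).
Step 2:
                  M         L         E         J
  Initial     1.301   0.05964    0.3148   0.02138
  Change  -0.007547  -0.01509  -0.02264  0.007547
  Equil       1.293   0.04455    0.2921   0.02893
  solve Keq expr → x = 0.007547; check Q = 452.2
Then add 0.01325 M of J.
Step 3:
                  M         L         E         J
  Initial     1.293   0.04455    0.2921   0.04218
  Change   0.002685   0.00537  0.008055 -0.002685
  Equil       1.296   0.04992    0.3002   0.03949
  solve Keq expr → x = -0.002685; check Q = 452.2

Q₀ = 1848; Q > K (proceeds reverse)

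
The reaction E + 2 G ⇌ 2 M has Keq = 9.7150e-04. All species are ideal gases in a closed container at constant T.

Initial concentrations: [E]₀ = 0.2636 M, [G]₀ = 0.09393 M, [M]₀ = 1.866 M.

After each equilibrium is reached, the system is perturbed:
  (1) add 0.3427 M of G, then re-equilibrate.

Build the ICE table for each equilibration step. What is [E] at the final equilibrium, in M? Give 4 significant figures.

Q₀ = 1497 vs Keq = 9.7150e-04 ⇒ Q>K, reverse
Step 1:
                   E          G          M
  I           0.2636    0.09393      1.866
  C           0.9011      1.802     -1.802
  E            1.165      1.896    0.06378
  solve Keq expr → x = -0.9011; check Q = 9.7150e-04
Then add 0.3427 M of G.
Step 2:
                   E          G          M
  I            1.165      2.239    0.06378
  C        -0.005491   -0.01098    0.01098
  E            1.159      2.228    0.07476
  solve Keq expr → x = 0.005491; check Q = 9.7150e-04

[E]_eq = 1.159 M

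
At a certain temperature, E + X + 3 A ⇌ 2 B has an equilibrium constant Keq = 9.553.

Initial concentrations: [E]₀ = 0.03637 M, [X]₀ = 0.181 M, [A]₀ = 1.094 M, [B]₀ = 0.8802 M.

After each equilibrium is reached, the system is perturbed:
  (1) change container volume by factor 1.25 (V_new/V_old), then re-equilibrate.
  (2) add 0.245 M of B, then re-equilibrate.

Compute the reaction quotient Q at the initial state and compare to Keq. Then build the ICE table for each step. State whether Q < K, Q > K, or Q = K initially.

Q₀ = 89.89 vs Keq = 9.553 ⇒ Q>K, reverse
Step 1:
                    E           X           A           B
  Initial     0.03637       0.181       1.094      0.8802
  Change      0.06877     0.06877      0.2063     -0.1375
  Equil        0.1051      0.2498         1.3      0.7427
  solve Keq expr → x = -0.06877; check Q = 9.553
Then change container volume by factor 1.25 (V_new/V_old).
Step 2:
                    E           X           A           B
  Initial     0.08411      0.1998        1.04      0.5941
  Change       0.0218      0.0218     0.06541     -0.0436
  Equil        0.1059      0.2216       1.106      0.5505
  solve Keq expr → x = -0.0218; check Q = 9.553
Then add 0.245 M of B.
Step 3:
                    E           X           A           B
  Initial      0.1059      0.2216       1.106      0.7955
  Change       0.0287      0.0287     0.08609     -0.0574
  Equil        0.1346      0.2503       1.192      0.7381
  solve Keq expr → x = -0.0287; check Q = 9.553

Q₀ = 89.89; Q > K (proceeds reverse)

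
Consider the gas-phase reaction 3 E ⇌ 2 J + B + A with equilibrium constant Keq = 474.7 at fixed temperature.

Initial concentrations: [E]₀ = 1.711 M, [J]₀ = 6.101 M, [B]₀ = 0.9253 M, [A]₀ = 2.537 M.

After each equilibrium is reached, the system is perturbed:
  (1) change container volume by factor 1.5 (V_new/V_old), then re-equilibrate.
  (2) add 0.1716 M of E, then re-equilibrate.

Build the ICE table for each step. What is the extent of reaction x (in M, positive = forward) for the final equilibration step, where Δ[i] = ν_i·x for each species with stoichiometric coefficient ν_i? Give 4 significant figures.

x = 0.05113 M

Q₀ = 17.44 vs Keq = 474.7 ⇒ Q<K, forward
Step 1:
                    E           J           B           A
  Initial       1.711       6.101      0.9253       2.537
  Change       -1.006      0.6709      0.3355      0.3355
  Equil        0.7046       6.772       1.261       2.872
  solve Keq expr → x = 0.3355; check Q = 474.7
Then change container volume by factor 1.5 (V_new/V_old).
Step 2:
                    E           J           B           A
  Initial      0.4698       4.515      0.8405       1.915
  Change     -0.05309      0.0354      0.0177      0.0177
  Equil        0.4167        4.55      0.8582       1.933
  solve Keq expr → x = 0.0177; check Q = 474.7
Then add 0.1716 M of E.
Step 3:
                    E           J           B           A
  Initial      0.5883        4.55      0.8582       1.933
  Change      -0.1534      0.1023     0.05113     0.05113
  Equil        0.4349       4.652      0.9093       1.984
  solve Keq expr → x = 0.05113; check Q = 474.7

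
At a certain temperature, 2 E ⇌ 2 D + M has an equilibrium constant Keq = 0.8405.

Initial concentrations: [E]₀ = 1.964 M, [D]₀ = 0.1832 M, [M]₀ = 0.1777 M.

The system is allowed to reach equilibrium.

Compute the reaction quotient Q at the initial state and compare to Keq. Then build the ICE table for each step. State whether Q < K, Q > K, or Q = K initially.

Q₀ = 0.001546; Q < K (proceeds forward)

Q₀ = 0.001546 vs Keq = 0.8405 ⇒ Q<K, forward
Step 1:
                   E          D          M
  I            1.964     0.1832     0.1777
  C          -0.9568     0.9568     0.4784
  E            1.007       1.14     0.6561
  solve Keq expr → x = 0.4784; check Q = 0.8405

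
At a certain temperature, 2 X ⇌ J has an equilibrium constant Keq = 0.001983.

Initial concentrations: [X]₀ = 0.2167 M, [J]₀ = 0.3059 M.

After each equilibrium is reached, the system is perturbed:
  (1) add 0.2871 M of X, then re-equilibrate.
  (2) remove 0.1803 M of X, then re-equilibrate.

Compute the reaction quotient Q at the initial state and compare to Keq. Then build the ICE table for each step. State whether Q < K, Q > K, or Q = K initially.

Q₀ = 6.514; Q > K (proceeds reverse)

Q₀ = 6.514 vs Keq = 0.001983 ⇒ Q>K, reverse
Step 1:
                    X           J
  Initial      0.2167      0.3059
  Change       0.6091     -0.3045
  Equil        0.8258    0.001352
  solve Keq expr → x = -0.3045; check Q = 0.001983
Then add 0.2871 M of X.
Step 2:
                    X           J
  Initial       1.113    0.001352
  Change    -0.002188    0.001094
  Equil         1.111    0.002446
  solve Keq expr → x = 0.001094; check Q = 0.001983
Then remove 0.1803 M of X.
Step 3:
                    X           J
  Initial      0.9304    0.002446
  Change     0.001449 -7.2442e-04
  Equil        0.9319    0.001722
  solve Keq expr → x = -7.2442e-04; check Q = 0.001983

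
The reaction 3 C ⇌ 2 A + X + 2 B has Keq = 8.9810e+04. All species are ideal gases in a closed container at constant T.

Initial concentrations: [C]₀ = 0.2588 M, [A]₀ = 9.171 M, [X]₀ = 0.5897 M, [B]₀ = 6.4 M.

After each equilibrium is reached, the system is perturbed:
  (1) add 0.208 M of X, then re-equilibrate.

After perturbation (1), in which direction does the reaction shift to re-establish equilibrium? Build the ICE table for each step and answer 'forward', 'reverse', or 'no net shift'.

Direction: reverse

Q₀ = 1.1720e+05 vs Keq = 8.9810e+04 ⇒ Q>K, reverse
Step 1:
                    C           A           X           B
  Initial      0.2588       9.171      0.5897         6.4
  Change       0.0221    -0.01473   -0.007366    -0.01473
  Equil        0.2809       9.156      0.5823       6.385
  solve Keq expr → x = -0.007366; check Q = 8.9810e+04
Then add 0.208 M of X.
Step 2:
                    C           A           X           B
  Initial      0.2809       9.156      0.7903       6.385
  Change      0.02786    -0.01857   -0.009287    -0.01857
  Equil        0.3088       9.138       0.781       6.367
  solve Keq expr → x = -0.009287; check Q = 8.9810e+04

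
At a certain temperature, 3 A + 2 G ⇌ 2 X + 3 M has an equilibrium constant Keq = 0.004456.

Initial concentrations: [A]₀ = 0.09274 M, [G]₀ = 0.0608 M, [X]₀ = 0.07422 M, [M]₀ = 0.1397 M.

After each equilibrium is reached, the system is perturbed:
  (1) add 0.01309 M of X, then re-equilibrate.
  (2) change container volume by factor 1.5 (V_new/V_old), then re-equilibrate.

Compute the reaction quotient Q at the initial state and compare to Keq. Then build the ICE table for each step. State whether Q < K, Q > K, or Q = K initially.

Q₀ = 5.094; Q > K (proceeds reverse)

Q₀ = 5.094 vs Keq = 0.004456 ⇒ Q>K, reverse
Step 1:
                   A          G          X          M
  init       0.09274     0.0608    0.07422     0.1397
  Δ           0.0712    0.04746   -0.04746    -0.0712
  eq          0.1639     0.1083    0.02676     0.0685
  solve Keq expr → x = -0.02373; check Q = 0.004456
Then add 0.01309 M of X.
Step 2:
                   A          G          X          M
  init        0.1639     0.1083    0.03985     0.0685
  Δ         0.007122   0.004748  -0.004748  -0.007122
  eq          0.1711      0.113     0.0351    0.06138
  solve Keq expr → x = -0.002374; check Q = 0.004456
Then change container volume by factor 1.5 (V_new/V_old).
Step 3:
                   A          G          X          M
  init         0.114    0.07534     0.0234    0.04092
  Δ                0          0          0          0
  eq           0.114    0.07534     0.0234    0.04092
  solve Keq expr → x = 0; check Q = 0.004456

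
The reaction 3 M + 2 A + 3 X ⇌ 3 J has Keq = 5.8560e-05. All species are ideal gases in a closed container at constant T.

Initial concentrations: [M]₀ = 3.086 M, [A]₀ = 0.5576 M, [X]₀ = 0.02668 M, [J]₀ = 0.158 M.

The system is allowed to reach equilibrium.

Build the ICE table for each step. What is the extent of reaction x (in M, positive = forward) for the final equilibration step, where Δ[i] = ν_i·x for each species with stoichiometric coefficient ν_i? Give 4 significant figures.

Q₀ = 22.73 vs Keq = 5.8560e-05 ⇒ Q>K, reverse
Step 1:
                   M          A          X          J
  init         3.086     0.5576    0.02668      0.158
  Δ           0.1421    0.09472     0.1421    -0.1421
  eq           3.228     0.6523     0.1688    0.01591
  solve Keq expr → x = -0.04736; check Q = 5.8560e-05

x = -0.04736 M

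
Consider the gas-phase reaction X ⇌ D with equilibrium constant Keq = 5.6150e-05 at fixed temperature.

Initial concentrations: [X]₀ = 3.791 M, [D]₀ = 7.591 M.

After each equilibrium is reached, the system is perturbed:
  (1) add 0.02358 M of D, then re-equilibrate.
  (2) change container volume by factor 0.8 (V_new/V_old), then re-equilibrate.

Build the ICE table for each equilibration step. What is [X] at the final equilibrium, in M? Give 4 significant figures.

[X]_eq = 14.26 M

Q₀ = 2.002 vs Keq = 5.6150e-05 ⇒ Q>K, reverse
Step 1:
                  X         D
  init        3.791     7.591
  Δ            7.59     -7.59
  eq          11.38 6.3906e-04
  solve Keq expr → x = -7.59; check Q = 5.6150e-05
Then add 0.02358 M of D.
Step 2:
                  X         D
  init        11.38   0.02422
  Δ         0.02358  -0.02358
  eq           11.4 6.4039e-04
  solve Keq expr → x = -0.02358; check Q = 5.6150e-05
Then change container volume by factor 0.8 (V_new/V_old).
Step 3:
                  X         D
  init        14.26 8.0048e-04
  Δ               0         0
  eq          14.26 8.0048e-04
  solve Keq expr → x = 0; check Q = 5.6150e-05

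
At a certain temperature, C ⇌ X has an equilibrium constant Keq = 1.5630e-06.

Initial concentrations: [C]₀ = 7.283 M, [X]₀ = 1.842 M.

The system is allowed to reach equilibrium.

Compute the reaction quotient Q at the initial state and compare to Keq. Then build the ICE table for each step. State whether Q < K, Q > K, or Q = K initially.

Q₀ = 0.2529; Q > K (proceeds reverse)

Q₀ = 0.2529 vs Keq = 1.5630e-06 ⇒ Q>K, reverse
Step 1:
                    C           X
  I             7.283       1.842
  C             1.842      -1.842
  E             9.125  1.4262e-05
  solve Keq expr → x = -1.842; check Q = 1.5630e-06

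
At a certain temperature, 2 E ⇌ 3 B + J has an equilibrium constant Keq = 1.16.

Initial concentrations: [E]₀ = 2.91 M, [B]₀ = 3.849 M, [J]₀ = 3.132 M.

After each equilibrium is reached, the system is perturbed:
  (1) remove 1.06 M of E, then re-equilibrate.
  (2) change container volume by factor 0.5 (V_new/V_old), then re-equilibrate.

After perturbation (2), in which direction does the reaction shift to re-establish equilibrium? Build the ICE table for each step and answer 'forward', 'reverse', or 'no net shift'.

Direction: reverse

Q₀ = 21.09 vs Keq = 1.16 ⇒ Q>K, reverse
Step 1:
                  E         B         J
  I            2.91     3.849     3.132
  C           1.236    -1.855   -0.6182
  E           4.146     1.994     2.514
  solve Keq expr → x = -0.6182; check Q = 1.16
Then remove 1.06 M of E.
Step 2:
                  E         B         J
  I           3.086     1.994     2.514
  C          0.1812   -0.2719  -0.09062
  E           3.268     1.723     2.423
  solve Keq expr → x = -0.09062; check Q = 1.16
Then change container volume by factor 0.5 (V_new/V_old).
Step 3:
                  E         B         J
  I           6.535     3.445     4.846
  C          0.7076    -1.061   -0.3538
  E           7.243     2.384     4.493
  solve Keq expr → x = -0.3538; check Q = 1.16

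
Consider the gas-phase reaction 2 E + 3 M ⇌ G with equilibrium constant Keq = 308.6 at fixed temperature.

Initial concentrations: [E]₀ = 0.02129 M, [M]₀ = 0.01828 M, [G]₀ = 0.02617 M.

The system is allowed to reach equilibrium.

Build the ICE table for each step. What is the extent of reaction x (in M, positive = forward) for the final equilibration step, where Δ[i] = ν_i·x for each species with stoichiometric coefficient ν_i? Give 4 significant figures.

Q₀ = 9.4520e+06 vs Keq = 308.6 ⇒ Q>K, reverse
Step 1:
                   E          M          G
  I          0.02129    0.01828    0.02617
  C          0.04983    0.07474   -0.02491
  E          0.07112    0.09302   0.001256
  solve Keq expr → x = -0.02491; check Q = 308.6

x = -0.02491 M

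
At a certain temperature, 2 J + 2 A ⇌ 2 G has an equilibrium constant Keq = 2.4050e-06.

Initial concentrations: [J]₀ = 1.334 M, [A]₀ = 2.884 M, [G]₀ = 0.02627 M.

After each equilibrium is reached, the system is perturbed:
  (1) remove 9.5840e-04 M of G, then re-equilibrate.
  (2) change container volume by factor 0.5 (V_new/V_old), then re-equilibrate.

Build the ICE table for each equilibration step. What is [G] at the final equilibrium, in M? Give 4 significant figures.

Q₀ = 4.6625e-05 vs Keq = 2.4050e-06 ⇒ Q>K, reverse
Step 1:
                    J           A           G
  init          1.334       2.884     0.02627
  Δ           0.02017     0.02017    -0.02017
  eq            1.354       2.904    0.006099
  solve Keq expr → x = -0.01009; check Q = 2.4050e-06
Then remove 9.5840e-04 M of G.
Step 2:
                    J           A           G
  init          1.354       2.904    0.005141
  Δ       -9.5211e-04 -9.5211e-04  9.5211e-04
  eq            1.353       2.903    0.006093
  solve Keq expr → x = 4.7606e-04; check Q = 2.4050e-06
Then change container volume by factor 0.5 (V_new/V_old).
Step 3:
                    J           A           G
  init          2.706       5.806     0.01219
  Δ          -0.01203    -0.01203     0.01203
  eq            2.694       5.794     0.02421
  solve Keq expr → x = 0.006013; check Q = 2.4050e-06

[G]_eq = 0.02421 M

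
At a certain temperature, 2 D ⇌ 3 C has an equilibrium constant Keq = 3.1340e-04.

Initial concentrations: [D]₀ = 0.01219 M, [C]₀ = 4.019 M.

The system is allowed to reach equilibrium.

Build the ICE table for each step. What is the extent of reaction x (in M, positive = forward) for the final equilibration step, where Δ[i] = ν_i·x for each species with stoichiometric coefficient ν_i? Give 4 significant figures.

Q₀ = 4.3686e+05 vs Keq = 3.1340e-04 ⇒ Q>K, reverse
Step 1:
                   D          C
  init       0.01219      4.019
  Δ            2.594      -3.89
  eq           2.606     0.1286
  solve Keq expr → x = -1.297; check Q = 3.1340e-04

x = -1.297 M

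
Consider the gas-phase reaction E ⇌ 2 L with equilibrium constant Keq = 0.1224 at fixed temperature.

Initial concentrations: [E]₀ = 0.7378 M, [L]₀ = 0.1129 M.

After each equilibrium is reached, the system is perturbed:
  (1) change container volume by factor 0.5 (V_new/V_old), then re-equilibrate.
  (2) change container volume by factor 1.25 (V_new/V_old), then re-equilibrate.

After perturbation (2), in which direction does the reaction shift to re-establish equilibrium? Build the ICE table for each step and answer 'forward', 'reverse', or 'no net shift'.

Direction: forward

Q₀ = 0.01728 vs Keq = 0.1224 ⇒ Q<K, forward
Step 1:
                   E          L
  init        0.7378     0.1129
  Δ          -0.0849     0.1698
  eq          0.6529     0.2827
  solve Keq expr → x = 0.0849; check Q = 0.1224
Then change container volume by factor 0.5 (V_new/V_old).
Step 2:
                   E          L
  init         1.306     0.5654
  Δ          0.07699     -0.154
  eq           1.383     0.4114
  solve Keq expr → x = -0.07699; check Q = 0.1224
Then change container volume by factor 1.25 (V_new/V_old).
Step 3:
                   E          L
  init         1.106     0.3291
  Δ         -0.01793    0.03585
  eq           1.088      0.365
  solve Keq expr → x = 0.01793; check Q = 0.1224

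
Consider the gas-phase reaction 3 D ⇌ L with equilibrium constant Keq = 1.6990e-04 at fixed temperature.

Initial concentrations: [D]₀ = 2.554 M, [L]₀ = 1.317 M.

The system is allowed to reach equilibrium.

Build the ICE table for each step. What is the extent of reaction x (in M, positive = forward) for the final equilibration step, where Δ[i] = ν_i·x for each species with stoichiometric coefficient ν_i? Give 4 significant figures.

x = -1.273 M

Q₀ = 0.07905 vs Keq = 1.6990e-04 ⇒ Q>K, reverse
Step 1:
                   D          L
  I            2.554      1.317
  C            3.819     -1.273
  E            6.373    0.04398
  solve Keq expr → x = -1.273; check Q = 1.6990e-04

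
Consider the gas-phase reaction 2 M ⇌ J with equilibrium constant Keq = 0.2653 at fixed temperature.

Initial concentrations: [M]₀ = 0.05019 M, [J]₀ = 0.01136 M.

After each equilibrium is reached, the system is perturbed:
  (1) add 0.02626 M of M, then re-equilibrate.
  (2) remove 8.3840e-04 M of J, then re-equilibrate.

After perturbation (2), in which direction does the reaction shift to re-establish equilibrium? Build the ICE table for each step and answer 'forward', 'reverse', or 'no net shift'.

Direction: forward

Q₀ = 4.51 vs Keq = 0.2653 ⇒ Q>K, reverse
Step 1:
                   M          J
  Initial    0.05019    0.01136
  Change      0.0201   -0.01005
  Equil      0.07029   0.001311
  solve Keq expr → x = -0.01005; check Q = 0.2653
Then add 0.02626 M of M.
Step 2:
                   M          J
  Initial    0.09655   0.001311
  Change   -0.002111   0.001055
  Equil      0.09444   0.002366
  solve Keq expr → x = 0.001055; check Q = 0.2653
Then remove 8.3840e-04 M of J.
Step 3:
                   M          J
  Initial    0.09444   0.001528
  Change   -0.001525 7.6259e-04
  Equil      0.09291    0.00229
  solve Keq expr → x = 7.6259e-04; check Q = 0.2653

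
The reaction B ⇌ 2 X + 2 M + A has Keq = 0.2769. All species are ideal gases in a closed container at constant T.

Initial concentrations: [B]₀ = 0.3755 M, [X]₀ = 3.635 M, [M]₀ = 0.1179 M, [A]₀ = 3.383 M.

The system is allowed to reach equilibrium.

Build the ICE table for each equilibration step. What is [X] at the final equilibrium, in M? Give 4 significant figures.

Q₀ = 1.655 vs Keq = 0.2769 ⇒ Q>K, reverse
Step 1:
                    B           X           M           A
  Initial      0.3755       3.635      0.1179       3.383
  Change       0.0332    -0.06639    -0.06639     -0.0332
  Equil        0.4087       3.569     0.05151        3.35
  solve Keq expr → x = -0.0332; check Q = 0.2769

[X]_eq = 3.569 M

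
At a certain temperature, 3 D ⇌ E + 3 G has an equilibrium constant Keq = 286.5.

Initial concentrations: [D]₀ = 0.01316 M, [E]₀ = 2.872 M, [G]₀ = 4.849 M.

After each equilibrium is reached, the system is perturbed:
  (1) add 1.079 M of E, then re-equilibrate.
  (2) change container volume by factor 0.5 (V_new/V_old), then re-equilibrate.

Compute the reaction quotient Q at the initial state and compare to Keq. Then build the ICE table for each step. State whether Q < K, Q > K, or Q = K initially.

Q₀ = 1.4367e+08; Q > K (proceeds reverse)

Q₀ = 1.4367e+08 vs Keq = 286.5 ⇒ Q>K, reverse
Step 1:
                   D          E          G
  I          0.01316      2.872      4.849
  C           0.8257    -0.2752    -0.8257
  E           0.8389      2.597      4.023
  solve Keq expr → x = -0.2752; check Q = 286.5
Then add 1.079 M of E.
Step 2:
                   D          E          G
  I           0.8389      3.676      4.023
  C          0.08163   -0.02721   -0.08163
  E           0.9205      3.649      3.942
  solve Keq expr → x = -0.02721; check Q = 286.5
Then change container volume by factor 0.5 (V_new/V_old).
Step 3:
                   D          E          G
  I            1.841      7.297      7.883
  C           0.3603    -0.1201    -0.3603
  E            2.201      7.177      7.523
  solve Keq expr → x = -0.1201; check Q = 286.5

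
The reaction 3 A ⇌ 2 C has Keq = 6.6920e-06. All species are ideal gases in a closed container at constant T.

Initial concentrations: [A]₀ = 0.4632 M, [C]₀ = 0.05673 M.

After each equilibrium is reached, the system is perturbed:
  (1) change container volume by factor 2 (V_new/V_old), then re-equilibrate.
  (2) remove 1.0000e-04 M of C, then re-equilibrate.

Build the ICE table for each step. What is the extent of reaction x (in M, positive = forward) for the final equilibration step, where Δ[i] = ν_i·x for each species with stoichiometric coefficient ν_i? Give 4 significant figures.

x = 4.9848e-05 M

Q₀ = 0.03238 vs Keq = 6.6920e-06 ⇒ Q>K, reverse
Step 1:
                   A          C
  init        0.4632    0.05673
  Δ          0.08353   -0.05568
  eq          0.5467   0.001046
  solve Keq expr → x = -0.02784; check Q = 6.6920e-06
Then change container volume by factor 2 (V_new/V_old).
Step 2:
                   A          C
  init        0.2734 5.2288e-04
  Δ       2.2903e-04 -1.5268e-04
  eq          0.2736 3.7020e-04
  solve Keq expr → x = -7.6342e-05; check Q = 6.6920e-06
Then remove 1.0000e-04 M of C.
Step 3:
                   A          C
  init        0.2736 2.7020e-04
  Δ       -1.4954e-04 9.9697e-05
  eq          0.2734 3.6989e-04
  solve Keq expr → x = 4.9848e-05; check Q = 6.6920e-06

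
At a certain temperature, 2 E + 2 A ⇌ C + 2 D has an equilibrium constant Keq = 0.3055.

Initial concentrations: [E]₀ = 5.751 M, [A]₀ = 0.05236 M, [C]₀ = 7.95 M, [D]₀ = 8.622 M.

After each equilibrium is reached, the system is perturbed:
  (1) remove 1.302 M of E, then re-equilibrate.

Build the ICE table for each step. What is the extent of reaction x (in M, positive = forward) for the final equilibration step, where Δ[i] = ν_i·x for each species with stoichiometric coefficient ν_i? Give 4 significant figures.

Q₀ = 6518 vs Keq = 0.3055 ⇒ Q>K, reverse
Step 1:
                   E          A          C          D
  init         5.751    0.05236       7.95      8.622
  Δ            2.949      2.949     -1.475     -2.949
  eq             8.7      3.002      6.475      5.673
  solve Keq expr → x = -1.475; check Q = 0.3055
Then remove 1.302 M of E.
Step 2:
                   E          A          C          D
  init         7.398      3.002      6.475      5.673
  Δ            0.241      0.241    -0.1205     -0.241
  eq           7.639      3.243      6.355      5.432
  solve Keq expr → x = -0.1205; check Q = 0.3055

x = -0.1205 M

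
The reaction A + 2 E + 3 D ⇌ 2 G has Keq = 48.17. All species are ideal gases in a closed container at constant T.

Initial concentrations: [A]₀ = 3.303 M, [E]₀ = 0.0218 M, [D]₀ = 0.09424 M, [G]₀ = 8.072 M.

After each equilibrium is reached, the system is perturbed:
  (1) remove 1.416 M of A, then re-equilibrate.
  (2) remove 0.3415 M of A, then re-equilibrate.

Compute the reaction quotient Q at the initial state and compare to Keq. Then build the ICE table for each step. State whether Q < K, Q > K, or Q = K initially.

Q₀ = 4.9595e+07 vs Keq = 48.17 ⇒ Q>K, reverse
Step 1:
                   A          E          D          G
  init         3.303     0.0218    0.09424      8.072
  Δ           0.2899     0.5799     0.8698    -0.5799
  eq           3.593     0.6017      0.964      7.492
  solve Keq expr → x = -0.2899; check Q = 48.17
Then remove 1.416 M of A.
Step 2:
                   A          E          D          G
  init         2.177     0.6017      0.964      7.492
  Δ          0.03086    0.06172    0.09259   -0.06172
  eq           2.208     0.6634      1.057       7.43
  solve Keq expr → x = -0.03086; check Q = 48.17
Then remove 0.3415 M of A.
Step 3:
                   A          E          D          G
  init         1.866     0.6634      1.057       7.43
  Δ          0.01092    0.02183    0.03275   -0.02183
  eq           1.877     0.6852      1.089      7.409
  solve Keq expr → x = -0.01092; check Q = 48.17

Q₀ = 4.9595e+07; Q > K (proceeds reverse)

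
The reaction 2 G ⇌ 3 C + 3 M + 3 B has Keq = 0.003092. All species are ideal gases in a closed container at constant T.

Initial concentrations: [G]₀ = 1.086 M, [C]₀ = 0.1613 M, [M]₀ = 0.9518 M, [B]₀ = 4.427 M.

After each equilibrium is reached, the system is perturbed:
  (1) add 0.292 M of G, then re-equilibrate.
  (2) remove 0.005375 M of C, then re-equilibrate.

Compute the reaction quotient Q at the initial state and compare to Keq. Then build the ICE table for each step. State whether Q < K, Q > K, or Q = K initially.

Q₀ = 0.2662; Q > K (proceeds reverse)

Q₀ = 0.2662 vs Keq = 0.003092 ⇒ Q>K, reverse
Step 1:
                   G          C          M          B
  I            1.086     0.1613     0.9518      4.427
  C          0.07769    -0.1165    -0.1165    -0.1165
  E            1.164    0.04477     0.8353       4.31
  solve Keq expr → x = -0.03884; check Q = 0.003092
Then add 0.292 M of G.
Step 2:
                   G          C          M          B
  I            1.456    0.04477     0.8353       4.31
  C         -0.00441   0.006615   0.006615   0.006615
  E            1.451    0.05138     0.8419      4.317
  solve Keq expr → x = 0.002205; check Q = 0.003092
Then remove 0.005375 M of C.
Step 3:
                   G          C          M          B
  I            1.451    0.04601     0.8419      4.317
  C        -0.003293    0.00494    0.00494    0.00494
  E            1.448    0.05095     0.8468      4.322
  solve Keq expr → x = 0.001647; check Q = 0.003092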